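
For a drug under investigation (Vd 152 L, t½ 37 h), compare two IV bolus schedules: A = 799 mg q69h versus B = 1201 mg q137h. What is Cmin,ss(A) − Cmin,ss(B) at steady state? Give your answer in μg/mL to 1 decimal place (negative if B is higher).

1.3 μg/mL

Regimen A: f = (1/2)^(69/37) ≈ 0.2745; Cmin,ss = (799/152)·f/(1−f) ≈ 1.989 μg/mL.
Regimen B: f = (1/2)^(137/37) ≈ 0.0768; Cmin,ss = (1201/152)·f/(1−f) ≈ 0.657 μg/mL.
Difference ≈ 1.989 − 0.657 ≈ 1.332 μg/mL.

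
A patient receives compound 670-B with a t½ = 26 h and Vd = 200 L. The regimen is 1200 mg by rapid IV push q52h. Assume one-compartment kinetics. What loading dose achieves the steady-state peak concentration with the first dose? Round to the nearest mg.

1600 mg

f = (1/2)^(52/26) ≈ 0.250000; accumulation ratio R = 1/(1−f) ≈ 1.33333.
Loading dose to hit Cmax,ss on first dose: D_load = D_maint·R ≈ 1200 × 1.33333 ≈ 1600.00 mg.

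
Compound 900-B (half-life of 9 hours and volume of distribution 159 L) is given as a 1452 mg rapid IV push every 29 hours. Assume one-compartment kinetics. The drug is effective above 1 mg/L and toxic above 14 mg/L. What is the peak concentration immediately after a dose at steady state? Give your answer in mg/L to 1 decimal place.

10.2 mg/L

k = ln2/t½ = ln2/9 ≈ 0.077016 h⁻¹; fraction remaining f = e^(−kτ) = e^(−0.077016×29) ≈ 0.1072.
At steady state, accumulation factor R = 1/(1 − e^(−kτ)) ≈ 1.1201.
Single-dose peak C₀ = D/Vd = 1452/159 ≈ 9.132 mg/L.
Steady-state peak Cmax,ss = C₀·R ≈ 9.132 × 1.1201 ≈ 10.229 mg/L.
Peak 10.2 mg/L vs MTC 14 mg/L: below toxic threshold.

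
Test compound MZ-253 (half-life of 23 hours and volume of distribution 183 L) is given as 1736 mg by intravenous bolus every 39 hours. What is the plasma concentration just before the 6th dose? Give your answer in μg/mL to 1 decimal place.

f = (1/2)^(τ/t½) = (1/2)^(39/23) ≈ 0.3087.
C₀ = D/Vd = 1736/183 ≈ 9.486 μg/mL.
Before the 6th dose, 5 doses have been given. Superposition: Cmin = C₀·(f + f² + … + f^5).
≈ 9.486 × (0.3087 + 0.0953 + 0.0294 + 0.0091 + 0.0028) ≈ 9.486 × 0.4453 ≈ 4.224 μg/mL.

4.2 μg/mL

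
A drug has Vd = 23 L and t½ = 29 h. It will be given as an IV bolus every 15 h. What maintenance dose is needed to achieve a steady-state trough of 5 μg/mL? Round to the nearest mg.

50 mg

τ/t½ = 15/29 ≈ 0.51724, so f = (1/2)^(15/29) ≈ 0.698707.
Cmin,ss = (D/Vd)·f/(1−f), so D = Cmin,ss·Vd·(1−f)/f.
D = 5 × 23 × (1−f)/f ≈ 5 × 23 × 0.43122 ≈ 49.59 mg.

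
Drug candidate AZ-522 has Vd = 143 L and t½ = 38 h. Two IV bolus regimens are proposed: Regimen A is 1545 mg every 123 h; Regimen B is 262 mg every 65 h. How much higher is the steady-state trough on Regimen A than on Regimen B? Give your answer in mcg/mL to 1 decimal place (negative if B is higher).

Regimen A: f = (1/2)^(123/38) ≈ 0.1061; Cmin,ss = (1545/143)·f/(1−f) ≈ 1.282 mcg/mL.
Regimen B: f = (1/2)^(65/38) ≈ 0.3055; Cmin,ss = (262/143)·f/(1−f) ≈ 0.806 mcg/mL.
Difference ≈ 1.282 − 0.806 ≈ 0.476 mcg/mL.

0.5 mcg/mL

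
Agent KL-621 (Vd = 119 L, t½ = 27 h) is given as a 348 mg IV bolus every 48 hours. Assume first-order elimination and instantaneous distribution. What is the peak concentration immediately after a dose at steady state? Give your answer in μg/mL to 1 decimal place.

4.1 μg/mL

Over one 48-h interval, 48/27 ≈ 1.7778 half-lives elapse, leaving f ≈ 0.2916 of each dose.
At steady state, accumulation factor R = 1/(1 − e^(−kτ)) ≈ 1.4116.
Each bolus raises the concentration by D/Vd = 348/119 ≈ 2.924 μg/mL.
Cmax,ss = C₀/(1 − f) ≈ 2.924/0.7084 ≈ 4.128 μg/mL.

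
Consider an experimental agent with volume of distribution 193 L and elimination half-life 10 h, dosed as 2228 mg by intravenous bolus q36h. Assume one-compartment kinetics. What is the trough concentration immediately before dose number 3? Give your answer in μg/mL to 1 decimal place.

1.0 μg/mL

f = (1/2)^(τ/t½) = (1/2)^(36/10) ≈ 0.0825.
C₀ = D/Vd = 2228/193 ≈ 11.544 μg/mL.
Before the 3rd dose, 2 doses have been given. Superposition: Cmin = C₀·(f + f²).
≈ 11.544 × (0.0825 + 0.0068) ≈ 11.544 × 0.0893 ≈ 1.031 μg/mL.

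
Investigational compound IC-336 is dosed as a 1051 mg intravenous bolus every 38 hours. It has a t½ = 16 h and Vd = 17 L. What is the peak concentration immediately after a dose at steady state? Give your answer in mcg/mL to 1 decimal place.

76.6 mcg/mL

τ/t½ = 38/16 ≈ 2.375, so fraction remaining f = (1/2)^(38/16) ≈ 0.1928.
Accumulation ratio R = 1/(1 − f) ≈ 1/0.8072 ≈ 1.2389.
Each bolus raises the concentration by D/Vd = 1051/17 ≈ 61.824 mcg/mL.
Cmax,ss = C₀/(1 − f) ≈ 61.824/0.8072 ≈ 76.591 mcg/mL.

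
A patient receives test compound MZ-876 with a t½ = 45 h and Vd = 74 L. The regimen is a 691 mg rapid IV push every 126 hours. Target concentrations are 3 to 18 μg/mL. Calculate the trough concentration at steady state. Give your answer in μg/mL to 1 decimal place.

k = ln2/t½ = ln2/45 ≈ 0.015403 h⁻¹; fraction remaining f = e^(−kτ) = e^(−0.015403×126) ≈ 0.1436.
Each bolus raises the concentration by D/Vd = 691/74 ≈ 9.338 μg/mL.
Steady-state trough Cmin,ss = C₀·f/(1−f) ≈ 9.338 × 0.1436/0.8564 ≈ 1.566 μg/mL.
Trough 1.6 μg/mL vs MEC 3 μg/mL: subtherapeutic.

1.6 μg/mL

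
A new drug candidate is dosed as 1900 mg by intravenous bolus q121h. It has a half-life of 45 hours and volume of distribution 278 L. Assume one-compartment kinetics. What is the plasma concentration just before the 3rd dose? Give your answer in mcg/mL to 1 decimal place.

1.2 mcg/mL

f = (1/2)^(τ/t½) = (1/2)^(121/45) ≈ 0.1551.
C₀ = D/Vd = 1900/278 ≈ 6.835 mcg/mL.
Before the 3rd dose, 2 doses have been given. Superposition: Cmin = C₀·(f + f²).
≈ 6.835 × (0.1551 + 0.0241) ≈ 6.835 × 0.1792 ≈ 1.225 mcg/mL.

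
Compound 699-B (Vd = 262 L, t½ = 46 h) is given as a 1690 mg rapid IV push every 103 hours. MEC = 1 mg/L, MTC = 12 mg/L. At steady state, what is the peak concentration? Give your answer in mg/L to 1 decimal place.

8.2 mg/L

τ/t½ = 103/46 ≈ 2.2391, so fraction remaining f = (1/2)^(103/46) ≈ 0.2118.
At steady state, accumulation factor R = 1/(1 − e^(−kτ)) ≈ 1.2687.
Single-dose peak C₀ = D/Vd = 1690/262 ≈ 6.450 mg/L.
Steady-state peak Cmax,ss = C₀·R ≈ 6.450 × 1.2687 ≈ 8.183 mg/L.
Peak 8.2 mg/L vs MTC 12 mg/L: below toxic threshold.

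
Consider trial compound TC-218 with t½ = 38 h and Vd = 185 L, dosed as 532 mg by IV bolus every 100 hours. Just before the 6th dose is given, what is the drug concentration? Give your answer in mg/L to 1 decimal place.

f = (1/2)^(τ/t½) = (1/2)^(100/38) ≈ 0.1614.
C₀ = D/Vd = 532/185 ≈ 2.876 mg/L.
Before the 6th dose, 5 doses have been given. Superposition: Cmin = C₀·(f + f² + … + f^5).
≈ 2.876 × (0.1614 + 0.0260 + 0.0042 + 0.0007 + 0.0001) ≈ 2.876 × 0.1924 ≈ 0.553 mg/L.

0.6 mg/L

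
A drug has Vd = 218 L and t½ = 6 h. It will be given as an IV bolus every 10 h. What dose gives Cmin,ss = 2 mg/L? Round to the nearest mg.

948 mg

τ/t½ = 10/6 ≈ 1.6667, so f = (1/2)^(10/6) ≈ 0.314980.
Cmin,ss = (D/Vd)·f/(1−f), so D = Cmin,ss·Vd·(1−f)/f.
D = 2 × 218 × (1−f)/f ≈ 2 × 218 × 2.17480 ≈ 948.21 mg.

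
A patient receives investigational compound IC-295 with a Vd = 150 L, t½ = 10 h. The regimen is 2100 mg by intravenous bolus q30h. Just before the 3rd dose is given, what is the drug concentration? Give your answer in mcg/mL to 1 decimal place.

2.0 mcg/mL

f = (1/2)^(τ/t½) = (1/2)^(30/10) ≈ 0.1250.
C₀ = D/Vd = 2100/150 ≈ 14.000 mcg/mL.
Before the 3rd dose, 2 doses have been given. Superposition: Cmin = C₀·(f + f²).
≈ 14.000 × (0.1250 + 0.0156) ≈ 14.000 × 0.1406 ≈ 1.968 mcg/mL.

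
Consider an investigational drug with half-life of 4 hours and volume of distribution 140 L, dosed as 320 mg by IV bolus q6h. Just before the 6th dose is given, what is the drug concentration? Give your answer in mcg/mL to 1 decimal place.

f = (1/2)^(τ/t½) = (1/2)^(6/4) ≈ 0.3536.
C₀ = D/Vd = 320/140 ≈ 2.286 mcg/mL.
Before the 6th dose, 5 doses have been given. Superposition: Cmin = C₀·(f + f² + … + f^5).
≈ 2.286 × (0.3536 + 0.1250 + 0.0442 + 0.0156 + 0.0055) ≈ 2.286 × 0.5439 ≈ 1.243 mcg/mL.

1.2 mcg/mL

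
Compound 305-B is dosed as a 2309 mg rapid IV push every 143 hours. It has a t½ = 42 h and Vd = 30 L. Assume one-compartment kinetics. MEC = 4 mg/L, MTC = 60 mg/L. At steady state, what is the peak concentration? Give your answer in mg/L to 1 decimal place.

τ/t½ = 143/42 ≈ 3.4048, so fraction remaining f = (1/2)^(143/42) ≈ 0.0944.
Accumulation ratio R = 1/(1 − f) ≈ 1/0.9056 ≈ 1.1042.
Each bolus raises the concentration by D/Vd = 2309/30 ≈ 76.967 mg/L.
Steady-state peak Cmax,ss = C₀·R ≈ 76.967 × 1.1042 ≈ 84.987 mg/L.
Peak 85.0 mg/L vs MTC 60 mg/L: exceeds toxic threshold.

85.0 mg/L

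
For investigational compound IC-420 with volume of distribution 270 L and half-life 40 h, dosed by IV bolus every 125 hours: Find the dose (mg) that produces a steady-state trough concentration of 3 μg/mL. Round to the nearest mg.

τ/t½ = 125/40 ≈ 3.125, so f = (1/2)^(125/40) ≈ 0.114626.
Cmin,ss = (D/Vd)·f/(1−f), so D = Cmin,ss·Vd·(1−f)/f.
D = 3 × 270 × (1−f)/f ≈ 3 × 270 × 7.72402 ≈ 6256.46 mg.

6256 mg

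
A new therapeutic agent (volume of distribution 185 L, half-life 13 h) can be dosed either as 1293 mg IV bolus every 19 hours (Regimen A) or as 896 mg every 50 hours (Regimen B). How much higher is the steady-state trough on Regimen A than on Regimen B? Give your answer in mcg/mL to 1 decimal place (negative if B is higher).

3.6 mcg/mL

Regimen A: f = (1/2)^(19/13) ≈ 0.3631; Cmin,ss = (1293/185)·f/(1−f) ≈ 3.985 mcg/mL.
Regimen B: f = (1/2)^(50/13) ≈ 0.0695; Cmin,ss = (896/185)·f/(1−f) ≈ 0.362 mcg/mL.
Difference ≈ 3.985 − 0.362 ≈ 3.623 mcg/mL.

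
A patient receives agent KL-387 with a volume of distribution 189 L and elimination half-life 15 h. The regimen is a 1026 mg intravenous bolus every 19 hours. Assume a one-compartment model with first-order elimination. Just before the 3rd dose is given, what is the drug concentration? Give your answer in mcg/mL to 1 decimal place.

f = (1/2)^(τ/t½) = (1/2)^(19/15) ≈ 0.4156.
C₀ = D/Vd = 1026/189 ≈ 5.429 mcg/mL.
Before the 3rd dose, 2 doses have been given. Superposition: Cmin = C₀·(f + f²).
≈ 5.429 × (0.4156 + 0.1727) ≈ 5.429 × 0.5883 ≈ 3.194 mcg/mL.

3.2 mcg/mL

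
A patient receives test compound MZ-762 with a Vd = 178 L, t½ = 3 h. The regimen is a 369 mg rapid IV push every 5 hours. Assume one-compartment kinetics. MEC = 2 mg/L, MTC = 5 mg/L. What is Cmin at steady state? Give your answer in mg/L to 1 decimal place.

τ/t½ = 5/3 ≈ 1.6667, so fraction remaining f = (1/2)^(5/3) ≈ 0.3150.
Each bolus raises the concentration by D/Vd = 369/178 ≈ 2.073 mg/L.
Steady-state trough Cmin,ss = C₀·f/(1−f) ≈ 2.073 × 0.3150/0.6850 ≈ 0.953 mg/L.
Trough 1.0 mg/L vs MEC 2 mg/L: subtherapeutic.

1.0 mg/L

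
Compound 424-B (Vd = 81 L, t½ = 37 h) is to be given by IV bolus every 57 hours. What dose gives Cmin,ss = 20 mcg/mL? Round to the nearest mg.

τ/t½ = 57/37 ≈ 1.5405, so f = (1/2)^(57/37) ≈ 0.343757.
Cmin,ss = (D/Vd)·f/(1−f), so D = Cmin,ss·Vd·(1−f)/f.
D = 20 × 81 × (1−f)/f ≈ 20 × 81 × 1.90903 ≈ 3092.63 mg.

3093 mg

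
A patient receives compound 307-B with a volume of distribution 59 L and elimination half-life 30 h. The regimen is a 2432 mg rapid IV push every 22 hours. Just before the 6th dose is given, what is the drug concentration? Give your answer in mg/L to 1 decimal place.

f = (1/2)^(τ/t½) = (1/2)^(22/30) ≈ 0.6015.
C₀ = D/Vd = 2432/59 ≈ 41.220 mg/L.
Before the 6th dose, 5 doses have been given. Superposition: Cmin = C₀·(f + f² + … + f^5).
≈ 41.220 × (0.6015 + 0.3618 + 0.2176 + 0.1309 + 0.0787) ≈ 41.220 × 1.3905 ≈ 57.316 mg/L.

57.3 mg/L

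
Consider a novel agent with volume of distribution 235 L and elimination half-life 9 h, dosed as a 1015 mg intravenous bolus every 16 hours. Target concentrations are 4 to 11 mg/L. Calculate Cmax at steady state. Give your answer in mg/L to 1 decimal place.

k = ln2/t½ = ln2/9 ≈ 0.077016 h⁻¹; fraction remaining f = e^(−kτ) = e^(−0.077016×16) ≈ 0.2916.
Accumulation ratio R = 1/(1 − f) ≈ 1/0.7084 ≈ 1.4116.
Single-dose peak C₀ = D/Vd = 1015/235 ≈ 4.319 mg/L.
Steady-state peak Cmax,ss = C₀·R ≈ 4.319 × 1.4116 ≈ 6.097 mg/L.
Peak 6.1 mg/L vs MTC 11 mg/L: below toxic threshold.

6.1 mg/L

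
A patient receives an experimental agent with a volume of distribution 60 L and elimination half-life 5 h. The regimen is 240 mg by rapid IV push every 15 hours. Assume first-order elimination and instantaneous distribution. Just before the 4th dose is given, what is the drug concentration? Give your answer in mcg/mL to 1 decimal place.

f = (1/2)^(τ/t½) = (1/2)^(15/5) ≈ 0.1250.
C₀ = D/Vd = 240/60 ≈ 4.000 mcg/mL.
Before the 4th dose, 3 doses have been given. Superposition: Cmin = C₀·(f + f² + … + f^3).
≈ 4.000 × (0.1250 + 0.0156 + 0.0020) ≈ 4.000 × 0.1426 ≈ 0.570 mcg/mL.

0.6 mcg/mL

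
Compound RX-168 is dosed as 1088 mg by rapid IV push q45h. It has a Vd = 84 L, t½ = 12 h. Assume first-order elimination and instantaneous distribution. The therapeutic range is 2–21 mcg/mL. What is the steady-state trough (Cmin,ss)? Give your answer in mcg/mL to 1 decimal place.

1.0 mcg/mL

k = ln2/t½ = ln2/12 ≈ 0.057762 h⁻¹; fraction remaining f = e^(−kτ) = e^(−0.057762×45) ≈ 0.0743.
Single-dose peak C₀ = D/Vd = 1088/84 ≈ 12.952 mcg/mL.
Steady-state trough Cmin,ss = C₀·f/(1−f) ≈ 12.952 × 0.0743/0.9257 ≈ 1.040 mcg/mL.
Trough 1.0 mcg/mL vs MEC 2 mcg/mL: subtherapeutic.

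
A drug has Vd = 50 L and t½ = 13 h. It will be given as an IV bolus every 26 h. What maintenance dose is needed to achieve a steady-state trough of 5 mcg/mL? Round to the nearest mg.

τ/t½ = 26/13 ≈ 2, so f = (1/2)^(26/13) ≈ 0.250000.
Cmin,ss = (D/Vd)·f/(1−f), so D = Cmin,ss·Vd·(1−f)/f.
D = 5 × 50 × (1−f)/f ≈ 5 × 50 × 3.00000 ≈ 750.00 mg.

750 mg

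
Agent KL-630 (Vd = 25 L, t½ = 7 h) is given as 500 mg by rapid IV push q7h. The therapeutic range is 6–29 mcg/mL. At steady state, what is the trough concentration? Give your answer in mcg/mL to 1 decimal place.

The dosing interval is 1 half-life, so f = 2^(−1) = 0.5.
Accumulation ratio R = 1/(1 − f) = 1/0.5 = 2/1.
Single-dose peak C₀ = D/Vd = 500/25 = 20 mcg/mL.
Steady-state peak Cmax,ss = C₀·R = 20 × 2/1 ≈ 40.000 mcg/mL.
Steady-state trough Cmin,ss = Cmax,ss·f ≈ 40.000 × 0.5 ≈ 20.000 mcg/mL.
Trough 20.0 mcg/mL vs MEC 6 mcg/mL: adequate.

20.0 mcg/mL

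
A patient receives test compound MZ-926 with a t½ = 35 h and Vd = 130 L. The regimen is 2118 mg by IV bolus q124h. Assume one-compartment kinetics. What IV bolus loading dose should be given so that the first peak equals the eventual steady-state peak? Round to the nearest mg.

f = (1/2)^(124/35) ≈ 0.085801; accumulation ratio R = 1/(1−f) ≈ 1.09385.
Loading dose to hit Cmax,ss on first dose: D_load = D_maint·R ≈ 2118 × 1.09385 ≈ 2316.77 mg.

2317 mg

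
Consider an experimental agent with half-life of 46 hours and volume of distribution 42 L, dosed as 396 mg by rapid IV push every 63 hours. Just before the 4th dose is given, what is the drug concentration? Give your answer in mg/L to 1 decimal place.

5.6 mg/L

f = (1/2)^(τ/t½) = (1/2)^(63/46) ≈ 0.3870.
C₀ = D/Vd = 396/42 ≈ 9.429 mg/L.
Before the 4th dose, 3 doses have been given. Superposition: Cmin = C₀·(f + f² + … + f^3).
≈ 9.429 × (0.3870 + 0.1498 + 0.0580) ≈ 9.429 × 0.5948 ≈ 5.608 mg/L.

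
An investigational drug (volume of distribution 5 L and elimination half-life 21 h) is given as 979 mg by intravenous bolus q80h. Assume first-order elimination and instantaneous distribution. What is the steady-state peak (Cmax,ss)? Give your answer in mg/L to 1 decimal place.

τ/t½ = 80/21 ≈ 3.8095, so fraction remaining f = (1/2)^(80/21) ≈ 0.0713.
Accumulation ratio R = 1/(1 − f) ≈ 1/0.9287 ≈ 1.0768.
Single-dose peak C₀ = D/Vd = 979/5 ≈ 195.800 mg/L.
Cmax,ss = C₀/(1 − f) ≈ 195.800/0.9287 ≈ 210.832 mg/L.

210.8 mg/L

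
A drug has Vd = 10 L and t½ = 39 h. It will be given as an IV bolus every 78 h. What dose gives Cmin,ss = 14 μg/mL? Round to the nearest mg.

τ/t½ = 78/39 ≈ 2, so f = (1/2)^(78/39) ≈ 0.250000.
Cmin,ss = (D/Vd)·f/(1−f), so D = Cmin,ss·Vd·(1−f)/f.
D = 14 × 10 × (1−f)/f ≈ 14 × 10 × 3.00000 ≈ 420.00 mg.

420 mg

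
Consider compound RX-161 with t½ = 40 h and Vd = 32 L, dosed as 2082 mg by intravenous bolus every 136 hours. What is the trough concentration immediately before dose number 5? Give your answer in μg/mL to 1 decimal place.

f = (1/2)^(τ/t½) = (1/2)^(136/40) ≈ 0.0947.
C₀ = D/Vd = 2082/32 ≈ 65.062 μg/mL.
Before the 5th dose, 4 doses have been given. Superposition: Cmin = C₀·(f + f² + … + f^4).
≈ 65.062 × (0.0947 + 0.0090 + 0.0008 + 0.0001) ≈ 65.062 × 0.1046 ≈ 6.805 μg/mL.

6.8 μg/mL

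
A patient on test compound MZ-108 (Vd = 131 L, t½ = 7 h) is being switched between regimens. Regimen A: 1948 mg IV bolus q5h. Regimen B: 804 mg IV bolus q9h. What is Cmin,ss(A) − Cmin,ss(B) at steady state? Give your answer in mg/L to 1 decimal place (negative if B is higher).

Regimen A: f = (1/2)^(5/7) ≈ 0.6095; Cmin,ss = (1948/131)·f/(1−f) ≈ 23.210 mg/L.
Regimen B: f = (1/2)^(9/7) ≈ 0.4102; Cmin,ss = (804/131)·f/(1−f) ≈ 4.269 mg/L.
Difference ≈ 23.210 − 4.269 ≈ 18.941 mg/L.

18.9 mg/L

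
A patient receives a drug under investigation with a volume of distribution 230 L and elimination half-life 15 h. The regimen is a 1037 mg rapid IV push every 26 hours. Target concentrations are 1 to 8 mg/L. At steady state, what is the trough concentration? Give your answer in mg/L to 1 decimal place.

1.9 mg/L

k = ln2/t½ = ln2/15 ≈ 0.046210 h⁻¹; fraction remaining f = e^(−kτ) = e^(−0.046210×26) ≈ 0.3008.
Accumulation ratio R = 1/(1 − f) ≈ 1/0.6992 ≈ 1.4302.
Single-dose peak C₀ = D/Vd = 1037/230 ≈ 4.509 mg/L.
Steady-state peak Cmax,ss = C₀·R ≈ 4.509 × 1.4302 ≈ 6.449 mg/L.
Steady-state trough Cmin,ss = Cmax,ss·f ≈ 6.449 × 0.3008 ≈ 1.940 mg/L.
Trough 1.9 mg/L vs MEC 1 mg/L: adequate.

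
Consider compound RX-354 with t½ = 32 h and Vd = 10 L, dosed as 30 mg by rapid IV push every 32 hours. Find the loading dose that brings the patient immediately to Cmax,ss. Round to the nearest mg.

60 mg

f = (1/2)^(32/32) ≈ 0.500000; accumulation ratio R = 1/(1−f) ≈ 2.00000.
Loading dose to hit Cmax,ss on first dose: D_load = D_maint·R ≈ 30 × 2.00000 ≈ 60.00 mg.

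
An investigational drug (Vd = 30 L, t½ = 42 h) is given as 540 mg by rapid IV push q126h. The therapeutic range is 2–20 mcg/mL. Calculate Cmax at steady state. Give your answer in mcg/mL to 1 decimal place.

τ = 126 h = 3 half-lives, so f = (1/2)^3 = 0.125.
Accumulation ratio R = 1/(1 − f) = 1/0.875 = 8/7.
Single-dose peak C₀ = D/Vd = 540/30 = 18 mcg/mL.
Steady-state peak Cmax,ss = C₀·R = 18 × 8/7 ≈ 20.571 mcg/mL.
Peak 20.6 mcg/mL vs MTC 20 mcg/mL: exceeds toxic threshold.

20.6 mcg/mL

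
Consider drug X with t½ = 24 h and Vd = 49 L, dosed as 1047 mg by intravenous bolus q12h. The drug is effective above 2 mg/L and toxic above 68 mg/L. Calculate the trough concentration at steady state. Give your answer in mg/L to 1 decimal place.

51.6 mg/L

Over one 12-h interval, 12/24 ≈ 0.5 half-lives elapse, leaving f ≈ 0.7071 of each dose.
At steady state, accumulation factor R = 1/(1 − e^(−kτ)) ≈ 3.4141.
Single-dose peak C₀ = D/Vd = 1047/49 ≈ 21.367 mg/L.
Cmax,ss = C₀/(1 − f) ≈ 21.367/0.2929 ≈ 72.950 mg/L.
One interval later, Cmin,ss = Cmax,ss·e^(−kτ) ≈ 72.950 × 0.7071 ≈ 51.583 mg/L.
Trough 51.6 mg/L vs MEC 2 mg/L: adequate.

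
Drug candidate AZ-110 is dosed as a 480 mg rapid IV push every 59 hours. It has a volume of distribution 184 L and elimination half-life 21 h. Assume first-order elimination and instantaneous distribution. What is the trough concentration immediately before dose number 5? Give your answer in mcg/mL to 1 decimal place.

0.4 mcg/mL

f = (1/2)^(τ/t½) = (1/2)^(59/21) ≈ 0.1426.
C₀ = D/Vd = 480/184 ≈ 2.609 mcg/mL.
Before the 5th dose, 4 doses have been given. Superposition: Cmin = C₀·(f + f² + … + f^4).
≈ 2.609 × (0.1426 + 0.0203 + 0.0029 + 0.0004) ≈ 2.609 × 0.1662 ≈ 0.434 mcg/mL.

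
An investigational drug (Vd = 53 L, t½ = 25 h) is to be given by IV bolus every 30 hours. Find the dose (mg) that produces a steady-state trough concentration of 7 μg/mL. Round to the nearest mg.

481 mg

τ/t½ = 30/25 ≈ 1.2, so f = (1/2)^(30/25) ≈ 0.435275.
Cmin,ss = (D/Vd)·f/(1−f), so D = Cmin,ss·Vd·(1−f)/f.
D = 7 × 53 × (1−f)/f ≈ 7 × 53 × 1.29740 ≈ 481.34 mg.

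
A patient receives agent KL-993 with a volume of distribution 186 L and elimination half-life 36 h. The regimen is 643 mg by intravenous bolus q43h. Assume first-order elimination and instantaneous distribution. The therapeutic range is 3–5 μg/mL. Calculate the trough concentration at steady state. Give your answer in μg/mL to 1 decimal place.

Over one 43-h interval, 43/36 ≈ 1.1944 half-lives elapse, leaving f ≈ 0.4370 of each dose.
Each bolus raises the concentration by D/Vd = 643/186 ≈ 3.457 μg/mL.
Steady-state trough Cmin,ss = C₀·f/(1−f) ≈ 3.457 × 0.4370/0.5630 ≈ 2.683 μg/mL.
Trough 2.7 μg/mL vs MEC 3 μg/mL: subtherapeutic.

2.7 μg/mL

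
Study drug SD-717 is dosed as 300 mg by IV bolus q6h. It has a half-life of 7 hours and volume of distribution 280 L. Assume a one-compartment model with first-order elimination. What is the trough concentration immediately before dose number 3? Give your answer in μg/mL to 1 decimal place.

0.9 μg/mL

f = (1/2)^(τ/t½) = (1/2)^(6/7) ≈ 0.5520.
C₀ = D/Vd = 300/280 ≈ 1.071 μg/mL.
Before the 3rd dose, 2 doses have been given. Superposition: Cmin = C₀·(f + f²).
≈ 1.071 × (0.5520 + 0.3047) ≈ 1.071 × 0.8567 ≈ 0.918 μg/mL.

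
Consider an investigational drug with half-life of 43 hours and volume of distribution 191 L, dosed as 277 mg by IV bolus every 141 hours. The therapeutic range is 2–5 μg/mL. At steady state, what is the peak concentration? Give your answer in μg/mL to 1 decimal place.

1.6 μg/mL

Over one 141-h interval, 141/43 ≈ 3.2791 half-lives elapse, leaving f ≈ 0.1030 of each dose.
At steady state, accumulation factor R = 1/(1 − e^(−kτ)) ≈ 1.1148.
Each bolus raises the concentration by D/Vd = 277/191 ≈ 1.450 μg/mL.
Cmax,ss = C₀/(1 − f) ≈ 1.450/0.8970 ≈ 1.616 μg/mL.
Peak 1.6 μg/mL vs MTC 5 μg/mL: below toxic threshold.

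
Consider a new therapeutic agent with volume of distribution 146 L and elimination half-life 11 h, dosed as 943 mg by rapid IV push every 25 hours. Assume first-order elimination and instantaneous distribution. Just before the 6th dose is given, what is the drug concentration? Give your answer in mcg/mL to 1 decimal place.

f = (1/2)^(τ/t½) = (1/2)^(25/11) ≈ 0.2069.
C₀ = D/Vd = 943/146 ≈ 6.459 mcg/mL.
Before the 6th dose, 5 doses have been given. Superposition: Cmin = C₀·(f + f² + … + f^5).
≈ 6.459 × (0.2069 + 0.0428 + 0.0089 + 0.0018 + 0.0004) ≈ 6.459 × 0.2608 ≈ 1.685 mcg/mL.

1.7 mcg/mL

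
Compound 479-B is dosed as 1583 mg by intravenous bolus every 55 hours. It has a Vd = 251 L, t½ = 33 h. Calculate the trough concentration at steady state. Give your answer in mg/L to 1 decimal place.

k = ln2/t½ = ln2/33 ≈ 0.021004 h⁻¹; fraction remaining f = e^(−kτ) = e^(−0.021004×55) ≈ 0.3150.
Each bolus raises the concentration by D/Vd = 1583/251 ≈ 6.307 mg/L.
Steady-state trough Cmin,ss = C₀·f/(1−f) ≈ 6.307 × 0.3150/0.6850 ≈ 2.900 mg/L.

2.9 mg/L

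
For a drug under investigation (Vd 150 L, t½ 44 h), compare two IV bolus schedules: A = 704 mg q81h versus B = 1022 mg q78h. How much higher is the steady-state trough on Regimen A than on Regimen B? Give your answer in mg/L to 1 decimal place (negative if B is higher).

-1.0 mg/L

Regimen A: f = (1/2)^(81/44) ≈ 0.2791; Cmin,ss = (704/150)·f/(1−f) ≈ 1.817 mg/L.
Regimen B: f = (1/2)^(78/44) ≈ 0.2927; Cmin,ss = (1022/150)·f/(1−f) ≈ 2.820 mg/L.
Difference ≈ 1.817 − 2.820 ≈ -1.003 mg/L.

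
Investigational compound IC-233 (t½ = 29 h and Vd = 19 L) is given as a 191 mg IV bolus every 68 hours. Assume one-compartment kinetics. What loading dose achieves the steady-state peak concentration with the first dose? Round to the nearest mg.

f = (1/2)^(68/29) ≈ 0.196851; accumulation ratio R = 1/(1−f) ≈ 1.24510.
Loading dose to hit Cmax,ss on first dose: D_load = D_maint·R ≈ 191 × 1.24510 ≈ 237.81 mg.

238 mg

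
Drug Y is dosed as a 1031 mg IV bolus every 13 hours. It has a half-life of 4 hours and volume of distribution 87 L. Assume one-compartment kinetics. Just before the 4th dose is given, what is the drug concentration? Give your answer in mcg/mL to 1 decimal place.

f = (1/2)^(τ/t½) = (1/2)^(13/4) ≈ 0.1051.
C₀ = D/Vd = 1031/87 ≈ 11.851 mcg/mL.
Before the 4th dose, 3 doses have been given. Superposition: Cmin = C₀·(f + f² + … + f^3).
≈ 11.851 × (0.1051 + 0.0110 + 0.0012) ≈ 11.851 × 0.1173 ≈ 1.390 mcg/mL.

1.4 mcg/mL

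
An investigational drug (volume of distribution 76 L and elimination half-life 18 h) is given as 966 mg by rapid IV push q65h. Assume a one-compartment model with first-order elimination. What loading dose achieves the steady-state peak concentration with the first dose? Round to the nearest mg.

f = (1/2)^(65/18) ≈ 0.081837; accumulation ratio R = 1/(1−f) ≈ 1.08913.
Loading dose to hit Cmax,ss on first dose: D_load = D_maint·R ≈ 966 × 1.08913 ≈ 1052.10 mg.

1052 mg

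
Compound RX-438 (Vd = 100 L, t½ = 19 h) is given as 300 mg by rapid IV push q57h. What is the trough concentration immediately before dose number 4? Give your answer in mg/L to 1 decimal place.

f = (1/2)^(τ/t½) = (1/2)^(57/19) ≈ 0.1250.
C₀ = D/Vd = 300/100 ≈ 3.000 mg/L.
Before the 4th dose, 3 doses have been given. Superposition: Cmin = C₀·(f + f² + … + f^3).
≈ 3.000 × (0.1250 + 0.0156 + 0.0020) ≈ 3.000 × 0.1426 ≈ 0.428 mg/L.

0.4 mg/L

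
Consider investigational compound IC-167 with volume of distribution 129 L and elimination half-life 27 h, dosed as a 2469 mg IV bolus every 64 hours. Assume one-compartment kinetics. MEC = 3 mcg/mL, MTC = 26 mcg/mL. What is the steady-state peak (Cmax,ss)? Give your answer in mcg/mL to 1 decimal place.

23.7 mcg/mL

k = ln2/t½ = ln2/27 ≈ 0.025672 h⁻¹; fraction remaining f = e^(−kτ) = e^(−0.025672×64) ≈ 0.1934.
Accumulation ratio R = 1/(1 − f) ≈ 1/0.8066 ≈ 1.2398.
Each bolus raises the concentration by D/Vd = 2469/129 ≈ 19.140 mcg/mL.
Steady-state peak Cmax,ss = C₀·R ≈ 19.140 × 1.2398 ≈ 23.730 mcg/mL.
Peak 23.7 mcg/mL vs MTC 26 mcg/mL: below toxic threshold.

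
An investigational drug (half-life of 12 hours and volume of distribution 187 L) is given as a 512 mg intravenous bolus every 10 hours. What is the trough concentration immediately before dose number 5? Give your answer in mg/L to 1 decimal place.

3.2 mg/L

f = (1/2)^(τ/t½) = (1/2)^(10/12) ≈ 0.5612.
C₀ = D/Vd = 512/187 ≈ 2.738 mg/L.
Before the 5th dose, 4 doses have been given. Superposition: Cmin = C₀·(f + f² + … + f^4).
≈ 2.738 × (0.5612 + 0.3149 + 0.1767 + 0.0992) ≈ 2.738 × 1.1520 ≈ 3.154 mg/L.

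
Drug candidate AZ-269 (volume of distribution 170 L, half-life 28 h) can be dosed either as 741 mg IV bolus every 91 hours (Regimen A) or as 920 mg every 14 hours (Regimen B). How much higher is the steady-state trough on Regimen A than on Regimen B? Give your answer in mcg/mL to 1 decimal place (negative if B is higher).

Regimen A: f = (1/2)^(91/28) ≈ 0.1051; Cmin,ss = (741/170)·f/(1−f) ≈ 0.512 mcg/mL.
Regimen B: f = (1/2)^(14/28) ≈ 0.7071; Cmin,ss = (920/170)·f/(1−f) ≈ 13.065 mcg/mL.
Difference ≈ 0.512 − 13.065 ≈ -12.553 mcg/mL.

-12.6 mcg/mL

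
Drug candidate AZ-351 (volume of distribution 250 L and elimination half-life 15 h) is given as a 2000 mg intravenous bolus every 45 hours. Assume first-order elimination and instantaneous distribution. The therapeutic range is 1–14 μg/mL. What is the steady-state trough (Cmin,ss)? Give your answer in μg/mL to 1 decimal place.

1.1 μg/mL

The dosing interval is 3 half-lives, so f = 2^(−3) = 0.125.
At steady state, R = 1/(1 − 0.125) = 8/7.
Single-dose peak C₀ = D/Vd = 2000/250 = 8 μg/mL.
Steady-state peak Cmax,ss = C₀·R = 8 × 8/7 ≈ 9.143 μg/mL.
Steady-state trough Cmin,ss = Cmax,ss·f ≈ 9.143 × 0.125 ≈ 1.143 μg/mL.
Trough 1.1 μg/mL vs MEC 1 μg/mL: adequate.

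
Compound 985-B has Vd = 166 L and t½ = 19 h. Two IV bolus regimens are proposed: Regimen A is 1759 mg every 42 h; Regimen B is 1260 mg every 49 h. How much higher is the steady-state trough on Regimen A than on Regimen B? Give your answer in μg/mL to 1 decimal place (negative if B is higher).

Regimen A: f = (1/2)^(42/19) ≈ 0.2161; Cmin,ss = (1759/166)·f/(1−f) ≈ 2.921 μg/mL.
Regimen B: f = (1/2)^(49/19) ≈ 0.1674; Cmin,ss = (1260/166)·f/(1−f) ≈ 1.526 μg/mL.
Difference ≈ 2.921 − 1.526 ≈ 1.395 μg/mL.

1.4 μg/mL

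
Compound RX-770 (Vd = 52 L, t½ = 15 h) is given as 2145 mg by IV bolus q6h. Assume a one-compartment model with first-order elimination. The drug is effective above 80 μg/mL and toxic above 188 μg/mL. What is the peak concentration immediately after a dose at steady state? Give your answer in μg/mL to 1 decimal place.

170.4 μg/mL

k = ln2/t½ = ln2/15 ≈ 0.046210 h⁻¹; fraction remaining f = e^(−kτ) = e^(−0.046210×6) ≈ 0.7579.
At steady state, accumulation factor R = 1/(1 − e^(−kτ)) ≈ 4.1305.
Each bolus raises the concentration by D/Vd = 2145/52 ≈ 41.250 μg/mL.
Steady-state peak Cmax,ss = C₀·R ≈ 41.250 × 4.1305 ≈ 170.383 μg/mL.
Peak 170.4 μg/mL vs MTC 188 μg/mL: below toxic threshold.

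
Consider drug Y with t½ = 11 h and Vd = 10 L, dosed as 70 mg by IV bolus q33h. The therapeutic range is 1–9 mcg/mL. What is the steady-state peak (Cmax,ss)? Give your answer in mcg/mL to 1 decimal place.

The dosing interval is 3 half-lives, so f = 2^(−3) = 0.125.
At steady state, R = 1/(1 − 0.125) = 8/7.
Single-dose peak C₀ = D/Vd = 70/10 = 7 mcg/mL.
Steady-state peak Cmax,ss = C₀·R = 7 × 8/7 ≈ 8.000 mcg/mL.
Peak 8.0 mcg/mL vs MTC 9 mcg/mL: below toxic threshold.

8.0 mcg/mL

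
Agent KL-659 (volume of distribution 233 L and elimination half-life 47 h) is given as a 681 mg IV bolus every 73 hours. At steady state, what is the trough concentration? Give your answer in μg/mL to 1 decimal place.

1.5 μg/mL

τ/t½ = 73/47 ≈ 1.5532, so fraction remaining f = (1/2)^(73/47) ≈ 0.3408.
Accumulation ratio R = 1/(1 − f) ≈ 1/0.6592 ≈ 1.5170.
Each bolus raises the concentration by D/Vd = 681/233 ≈ 2.923 μg/mL.
Steady-state peak Cmax,ss = C₀·R ≈ 2.923 × 1.5170 ≈ 4.434 μg/mL.
One interval later, Cmin,ss = Cmax,ss·e^(−kτ) ≈ 4.434 × 0.3408 ≈ 1.511 μg/mL.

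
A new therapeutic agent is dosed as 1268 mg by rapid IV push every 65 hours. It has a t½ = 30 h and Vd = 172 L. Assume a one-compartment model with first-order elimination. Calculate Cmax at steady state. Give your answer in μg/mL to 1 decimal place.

9.5 μg/mL

Over one 65-h interval, 65/30 ≈ 2.1667 half-lives elapse, leaving f ≈ 0.2227 of each dose.
Accumulation ratio R = 1/(1 − f) ≈ 1/0.7773 ≈ 1.2865.
Single-dose peak C₀ = D/Vd = 1268/172 ≈ 7.372 μg/mL.
Cmax,ss = C₀/(1 − f) ≈ 7.372/0.7773 ≈ 9.484 μg/mL.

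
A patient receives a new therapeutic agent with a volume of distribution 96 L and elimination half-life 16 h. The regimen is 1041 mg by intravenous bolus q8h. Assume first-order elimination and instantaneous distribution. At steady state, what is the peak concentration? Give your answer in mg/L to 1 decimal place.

Over one 8-h interval, 8/16 ≈ 0.5 half-lives elapse, leaving f ≈ 0.7071 of each dose.
At steady state, accumulation factor R = 1/(1 − e^(−kτ)) ≈ 3.4141.
Each bolus raises the concentration by D/Vd = 1041/96 ≈ 10.844 mg/L.
Steady-state peak Cmax,ss = C₀·R ≈ 10.844 × 3.4141 ≈ 37.023 mg/L.

37.0 mg/L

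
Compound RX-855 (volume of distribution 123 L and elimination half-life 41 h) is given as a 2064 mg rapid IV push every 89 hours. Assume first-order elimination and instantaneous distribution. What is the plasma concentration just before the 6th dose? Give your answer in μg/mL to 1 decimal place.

4.8 μg/mL

f = (1/2)^(τ/t½) = (1/2)^(89/41) ≈ 0.2221.
C₀ = D/Vd = 2064/123 ≈ 16.780 μg/mL.
Before the 6th dose, 5 doses have been given. Superposition: Cmin = C₀·(f + f² + … + f^5).
≈ 16.780 × (0.2221 + 0.0493 + 0.0110 + 0.0024 + 0.0005) ≈ 16.780 × 0.2853 ≈ 4.787 μg/mL.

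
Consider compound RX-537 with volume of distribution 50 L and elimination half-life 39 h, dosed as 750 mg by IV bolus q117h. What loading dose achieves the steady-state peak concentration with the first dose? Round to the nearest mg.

f = (1/2)^(117/39) ≈ 0.125000; accumulation ratio R = 1/(1−f) ≈ 1.14286.
Loading dose to hit Cmax,ss on first dose: D_load = D_maint·R ≈ 750 × 1.14286 ≈ 857.14 mg.

857 mg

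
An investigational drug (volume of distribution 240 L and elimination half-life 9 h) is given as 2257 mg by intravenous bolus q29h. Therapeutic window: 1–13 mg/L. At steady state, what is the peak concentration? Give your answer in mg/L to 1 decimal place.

k = ln2/t½ = ln2/9 ≈ 0.077016 h⁻¹; fraction remaining f = e^(−kτ) = e^(−0.077016×29) ≈ 0.1072.
At steady state, accumulation factor R = 1/(1 − e^(−kτ)) ≈ 1.1201.
Single-dose peak C₀ = D/Vd = 2257/240 ≈ 9.404 mg/L.
Steady-state peak Cmax,ss = C₀·R ≈ 9.404 × 1.1201 ≈ 10.533 mg/L.
Peak 10.5 mg/L vs MTC 13 mg/L: below toxic threshold.

10.5 mg/L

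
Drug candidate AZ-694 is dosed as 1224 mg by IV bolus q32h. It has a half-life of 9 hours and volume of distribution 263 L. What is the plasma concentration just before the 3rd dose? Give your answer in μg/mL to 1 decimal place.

0.4 μg/mL

f = (1/2)^(τ/t½) = (1/2)^(32/9) ≈ 0.0850.
C₀ = D/Vd = 1224/263 ≈ 4.654 μg/mL.
Before the 3rd dose, 2 doses have been given. Superposition: Cmin = C₀·(f + f²).
≈ 4.654 × (0.0850 + 0.0072) ≈ 4.654 × 0.0922 ≈ 0.429 μg/mL.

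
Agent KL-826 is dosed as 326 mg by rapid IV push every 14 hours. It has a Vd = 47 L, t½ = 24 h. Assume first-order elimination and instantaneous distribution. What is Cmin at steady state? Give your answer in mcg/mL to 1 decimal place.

13.9 mcg/mL

τ/t½ = 14/24 ≈ 0.58333, so fraction remaining f = (1/2)^(14/24) ≈ 0.6674.
Each bolus raises the concentration by D/Vd = 326/47 ≈ 6.936 mcg/mL.
Steady-state trough Cmin,ss = C₀·f/(1−f) ≈ 6.936 × 0.6674/0.3326 ≈ 13.918 mcg/mL.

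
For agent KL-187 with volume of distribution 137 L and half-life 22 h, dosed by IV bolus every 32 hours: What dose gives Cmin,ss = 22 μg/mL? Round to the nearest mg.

5246 mg

τ/t½ = 32/22 ≈ 1.4545, so f = (1/2)^(32/22) ≈ 0.364870.
Cmin,ss = (D/Vd)·f/(1−f), so D = Cmin,ss·Vd·(1−f)/f.
D = 22 × 137 × (1−f)/f ≈ 22 × 137 × 1.74070 ≈ 5246.47 mg.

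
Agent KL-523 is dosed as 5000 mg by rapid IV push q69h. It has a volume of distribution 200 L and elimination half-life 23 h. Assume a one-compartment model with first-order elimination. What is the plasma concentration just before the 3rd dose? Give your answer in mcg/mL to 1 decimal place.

3.5 mcg/mL

f = (1/2)^(τ/t½) = (1/2)^(69/23) ≈ 0.1250.
C₀ = D/Vd = 5000/200 ≈ 25.000 mcg/mL.
Before the 3rd dose, 2 doses have been given. Superposition: Cmin = C₀·(f + f²).
≈ 25.000 × (0.1250 + 0.0156) ≈ 25.000 × 0.1406 ≈ 3.515 mcg/mL.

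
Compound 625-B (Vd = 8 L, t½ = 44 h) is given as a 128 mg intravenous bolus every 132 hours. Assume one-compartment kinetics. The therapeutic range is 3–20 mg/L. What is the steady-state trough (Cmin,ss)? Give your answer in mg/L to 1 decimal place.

2.3 mg/L

The dosing interval is 3 half-lives, so f = 2^(−3) = 0.125.
Accumulation ratio R = 1/(1 − f) = 1/0.875 = 8/7.
Single-dose peak C₀ = D/Vd = 128/8 = 16 mg/L.
Steady-state peak Cmax,ss = C₀·R = 16 × 8/7 ≈ 18.286 mg/L.
Steady-state trough Cmin,ss = Cmax,ss·f ≈ 18.286 × 0.125 ≈ 2.286 mg/L.
Trough 2.3 mg/L vs MEC 3 mg/L: subtherapeutic.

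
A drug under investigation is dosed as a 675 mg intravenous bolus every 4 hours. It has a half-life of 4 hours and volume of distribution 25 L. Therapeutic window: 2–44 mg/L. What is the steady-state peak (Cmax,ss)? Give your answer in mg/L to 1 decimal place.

54.0 mg/L

τ = 4 h = 1 half-life, so f = (1/2)^1 = 0.5.
At steady state, R = 1/(1 − 0.5) = 2/1.
Single-dose peak C₀ = D/Vd = 675/25 = 27 mg/L.
Steady-state peak Cmax,ss = C₀·R = 27 × 2/1 ≈ 54.000 mg/L.
Peak 54.0 mg/L vs MTC 44 mg/L: exceeds toxic threshold.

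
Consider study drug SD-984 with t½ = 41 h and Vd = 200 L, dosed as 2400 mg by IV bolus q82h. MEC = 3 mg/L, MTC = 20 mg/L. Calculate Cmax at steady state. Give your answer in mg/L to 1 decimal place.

τ = 82 h = 2 half-lives, so f = (1/2)^2 = 0.25.
Accumulation ratio R = 1/(1 − f) = 1/0.75 = 4/3.
Single-dose peak C₀ = D/Vd = 2400/200 = 12 mg/L.
Steady-state peak Cmax,ss = C₀·R = 12 × 4/3 ≈ 16.000 mg/L.
Peak 16.0 mg/L vs MTC 20 mg/L: below toxic threshold.

16.0 mg/L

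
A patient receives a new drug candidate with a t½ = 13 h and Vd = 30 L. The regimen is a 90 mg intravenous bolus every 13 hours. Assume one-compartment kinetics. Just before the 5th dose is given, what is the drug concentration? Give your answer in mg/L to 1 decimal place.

f = (1/2)^(τ/t½) = (1/2)^(13/13) ≈ 0.5000.
C₀ = D/Vd = 90/30 ≈ 3.000 mg/L.
Before the 5th dose, 4 doses have been given. Superposition: Cmin = C₀·(f + f² + … + f^4).
≈ 3.000 × (0.5000 + 0.2500 + 0.1250 + 0.0625) ≈ 3.000 × 0.9375 ≈ 2.812 mg/L.

2.8 mg/L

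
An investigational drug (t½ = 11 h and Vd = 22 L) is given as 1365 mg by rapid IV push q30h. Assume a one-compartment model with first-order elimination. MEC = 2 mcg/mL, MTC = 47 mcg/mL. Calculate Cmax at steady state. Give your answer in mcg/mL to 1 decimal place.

73.1 mcg/mL

k = ln2/t½ = ln2/11 ≈ 0.063013 h⁻¹; fraction remaining f = e^(−kτ) = e^(−0.063013×30) ≈ 0.1510.
At steady state, accumulation factor R = 1/(1 − e^(−kτ)) ≈ 1.1779.
Single-dose peak C₀ = D/Vd = 1365/22 ≈ 62.045 mcg/mL.
Steady-state peak Cmax,ss = C₀·R ≈ 62.045 × 1.1779 ≈ 73.083 mcg/mL.
Peak 73.1 mcg/mL vs MTC 47 mcg/mL: exceeds toxic threshold.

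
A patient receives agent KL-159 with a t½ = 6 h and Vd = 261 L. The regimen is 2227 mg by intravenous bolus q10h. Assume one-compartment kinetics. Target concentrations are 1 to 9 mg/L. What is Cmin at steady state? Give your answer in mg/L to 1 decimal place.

τ/t½ = 10/6 ≈ 1.6667, so fraction remaining f = (1/2)^(10/6) ≈ 0.3150.
At steady state, accumulation factor R = 1/(1 − e^(−kτ)) ≈ 1.4599.
Single-dose peak C₀ = D/Vd = 2227/261 ≈ 8.533 mg/L.
Steady-state peak Cmax,ss = C₀·R ≈ 8.533 × 1.4599 ≈ 12.457 mg/L.
Steady-state trough Cmin,ss = Cmax,ss·f ≈ 12.457 × 0.3150 ≈ 3.924 mg/L.
Trough 3.9 mg/L vs MEC 1 mg/L: adequate.

3.9 mg/L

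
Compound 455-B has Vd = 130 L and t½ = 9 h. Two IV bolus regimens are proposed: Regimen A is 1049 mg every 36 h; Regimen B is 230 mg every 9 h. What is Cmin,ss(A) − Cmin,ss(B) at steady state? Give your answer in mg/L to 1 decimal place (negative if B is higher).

-1.2 mg/L

Regimen A: f = (1/2)^(36/9) ≈ 0.0625; Cmin,ss = (1049/130)·f/(1−f) ≈ 0.538 mg/L.
Regimen B: f = (1/2)^(9/9) ≈ 0.5000; Cmin,ss = (230/130)·f/(1−f) ≈ 1.769 mg/L.
Difference ≈ 0.538 − 1.769 ≈ -1.231 mg/L.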